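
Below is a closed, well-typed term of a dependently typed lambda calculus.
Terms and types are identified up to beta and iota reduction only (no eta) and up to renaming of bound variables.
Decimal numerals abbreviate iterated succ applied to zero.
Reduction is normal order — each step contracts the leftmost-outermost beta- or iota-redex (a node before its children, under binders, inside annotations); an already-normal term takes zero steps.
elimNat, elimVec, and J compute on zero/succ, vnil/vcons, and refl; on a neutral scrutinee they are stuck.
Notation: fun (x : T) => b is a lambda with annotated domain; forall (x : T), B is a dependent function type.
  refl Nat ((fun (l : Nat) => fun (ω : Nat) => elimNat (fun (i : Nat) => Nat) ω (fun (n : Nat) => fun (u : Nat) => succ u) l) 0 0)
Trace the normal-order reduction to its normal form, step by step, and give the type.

reduction (normal order):
  refl Nat ((fun (l : Nat) => fun (ω : Nat) => elimNat (fun (i : Nat) => Nat) ω (fun (n : Nat) => fun (u : Nat) => succ u) l) 0 0)
  ~> refl Nat ((fun (l : Nat) => elimNat (fun (ω : Nat) => Nat) l (fun (i : Nat) => fun (n : Nat) => succ n) 0) 0)
  ~> refl Nat (elimNat (fun (l : Nat) => Nat) 0 (fun (ω : Nat) => fun (i : Nat) => succ i) 0)
  ~> refl Nat 0
the term's type:
  Eq Nat 0 0


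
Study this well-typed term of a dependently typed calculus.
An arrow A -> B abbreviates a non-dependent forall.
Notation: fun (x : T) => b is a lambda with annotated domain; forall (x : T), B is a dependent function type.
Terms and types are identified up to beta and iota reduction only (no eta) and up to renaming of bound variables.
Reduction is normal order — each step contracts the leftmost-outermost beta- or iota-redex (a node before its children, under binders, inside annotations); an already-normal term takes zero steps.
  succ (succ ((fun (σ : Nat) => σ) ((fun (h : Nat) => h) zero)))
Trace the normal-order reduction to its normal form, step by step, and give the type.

normal-order reduction:
  succ (succ ((fun (σ : Nat) => σ) ((fun (h : Nat) => h) zero)))
  ~> succ (succ ((fun (σ : Nat) => σ) zero))
  ~> succ (succ zero)
inferred type:
  Nat


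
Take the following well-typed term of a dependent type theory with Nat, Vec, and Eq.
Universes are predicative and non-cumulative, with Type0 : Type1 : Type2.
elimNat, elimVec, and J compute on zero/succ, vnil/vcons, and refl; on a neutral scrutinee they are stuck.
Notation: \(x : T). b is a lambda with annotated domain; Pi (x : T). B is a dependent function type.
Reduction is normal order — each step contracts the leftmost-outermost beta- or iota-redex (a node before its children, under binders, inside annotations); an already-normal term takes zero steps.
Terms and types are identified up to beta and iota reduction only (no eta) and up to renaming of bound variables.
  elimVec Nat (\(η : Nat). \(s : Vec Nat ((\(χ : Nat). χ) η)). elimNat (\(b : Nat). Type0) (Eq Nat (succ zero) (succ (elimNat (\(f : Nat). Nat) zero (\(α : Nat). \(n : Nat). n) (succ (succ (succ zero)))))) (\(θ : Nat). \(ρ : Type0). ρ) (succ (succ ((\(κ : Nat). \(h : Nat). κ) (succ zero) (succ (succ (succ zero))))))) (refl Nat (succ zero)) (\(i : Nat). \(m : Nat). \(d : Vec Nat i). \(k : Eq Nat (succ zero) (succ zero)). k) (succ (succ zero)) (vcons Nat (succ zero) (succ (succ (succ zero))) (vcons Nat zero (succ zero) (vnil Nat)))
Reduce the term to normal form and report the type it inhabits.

reduced normal form:
  refl Nat (succ zero)
the term's type:
  Eq Nat (succ zero) (succ zero)


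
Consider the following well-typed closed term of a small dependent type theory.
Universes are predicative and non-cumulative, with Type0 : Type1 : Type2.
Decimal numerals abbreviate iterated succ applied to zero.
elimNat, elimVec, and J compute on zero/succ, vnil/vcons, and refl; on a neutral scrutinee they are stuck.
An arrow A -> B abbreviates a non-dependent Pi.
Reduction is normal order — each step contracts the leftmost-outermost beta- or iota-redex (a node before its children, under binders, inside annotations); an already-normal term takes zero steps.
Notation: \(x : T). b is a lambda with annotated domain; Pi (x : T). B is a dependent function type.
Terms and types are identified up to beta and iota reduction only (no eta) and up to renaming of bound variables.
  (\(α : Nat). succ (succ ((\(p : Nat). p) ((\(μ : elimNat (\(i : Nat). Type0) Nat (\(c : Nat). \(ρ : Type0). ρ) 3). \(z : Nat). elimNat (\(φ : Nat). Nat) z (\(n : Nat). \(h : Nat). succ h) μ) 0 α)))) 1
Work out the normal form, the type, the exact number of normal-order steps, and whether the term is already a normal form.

resulting normal form:
  3
the term's type:
  Nat
steps to reach normal form (normal order): 5
term was already normal: no
first redex: a beta-redex


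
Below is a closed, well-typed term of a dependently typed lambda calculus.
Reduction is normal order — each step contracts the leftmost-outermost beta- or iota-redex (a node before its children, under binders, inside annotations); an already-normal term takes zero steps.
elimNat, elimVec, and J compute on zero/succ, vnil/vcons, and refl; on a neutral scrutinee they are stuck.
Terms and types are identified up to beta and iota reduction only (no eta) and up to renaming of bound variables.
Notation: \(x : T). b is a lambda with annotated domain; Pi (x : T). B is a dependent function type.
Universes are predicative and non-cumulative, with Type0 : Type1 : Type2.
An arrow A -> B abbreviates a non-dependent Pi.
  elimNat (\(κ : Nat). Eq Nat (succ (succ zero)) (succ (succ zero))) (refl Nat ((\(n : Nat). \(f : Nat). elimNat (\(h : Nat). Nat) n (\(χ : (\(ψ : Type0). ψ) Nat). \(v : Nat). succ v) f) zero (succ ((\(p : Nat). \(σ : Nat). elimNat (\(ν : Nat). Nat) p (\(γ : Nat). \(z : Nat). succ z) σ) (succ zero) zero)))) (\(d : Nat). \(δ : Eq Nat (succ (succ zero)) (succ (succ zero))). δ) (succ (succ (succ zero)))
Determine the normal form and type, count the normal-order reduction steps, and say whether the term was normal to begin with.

reduced normal form:
  refl Nat (succ (succ zero))
the term's type:
  Eq Nat (succ (succ zero)) (succ (succ zero))
steps to reach normal form (normal order): 23
already normal: no
first contracted redex: an elimNat iota-redex


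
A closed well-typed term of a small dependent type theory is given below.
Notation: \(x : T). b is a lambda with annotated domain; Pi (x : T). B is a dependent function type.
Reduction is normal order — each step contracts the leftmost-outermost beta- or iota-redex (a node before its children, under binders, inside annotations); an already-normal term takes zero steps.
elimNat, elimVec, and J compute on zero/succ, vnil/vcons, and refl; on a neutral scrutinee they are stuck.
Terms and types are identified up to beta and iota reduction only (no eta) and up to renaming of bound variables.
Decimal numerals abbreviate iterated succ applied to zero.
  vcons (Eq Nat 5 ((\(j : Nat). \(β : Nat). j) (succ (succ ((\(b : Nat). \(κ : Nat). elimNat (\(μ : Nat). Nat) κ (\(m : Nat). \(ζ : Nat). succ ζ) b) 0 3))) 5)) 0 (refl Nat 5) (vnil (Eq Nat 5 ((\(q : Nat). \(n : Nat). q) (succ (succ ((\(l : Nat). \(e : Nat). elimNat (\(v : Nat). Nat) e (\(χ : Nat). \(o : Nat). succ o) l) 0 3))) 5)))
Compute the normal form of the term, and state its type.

normal form:
  vcons (Eq Nat 5 5) 0 (refl Nat 5) (vnil (Eq Nat 5 5))
inferred type:
  Vec (Eq Nat 5 5) 1


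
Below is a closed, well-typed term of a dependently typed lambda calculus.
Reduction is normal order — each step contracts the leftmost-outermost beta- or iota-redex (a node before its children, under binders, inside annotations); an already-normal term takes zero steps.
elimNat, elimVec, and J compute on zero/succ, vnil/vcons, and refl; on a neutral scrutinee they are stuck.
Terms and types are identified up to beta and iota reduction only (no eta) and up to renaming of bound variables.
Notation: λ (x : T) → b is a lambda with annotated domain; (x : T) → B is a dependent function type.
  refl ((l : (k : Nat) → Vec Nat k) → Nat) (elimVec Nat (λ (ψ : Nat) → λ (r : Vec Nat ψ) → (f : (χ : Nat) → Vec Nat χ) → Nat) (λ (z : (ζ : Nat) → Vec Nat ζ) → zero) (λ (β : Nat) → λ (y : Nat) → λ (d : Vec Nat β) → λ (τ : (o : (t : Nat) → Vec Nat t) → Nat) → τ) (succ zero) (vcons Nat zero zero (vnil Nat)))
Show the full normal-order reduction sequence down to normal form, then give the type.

reduction (normal order):
  refl ((l : (k : Nat) → Vec Nat k) → Nat) (elimVec Nat (λ (ψ : Nat) → λ (r : Vec Nat ψ) → (f : (χ : Nat) → Vec Nat χ) → Nat) (λ (z : (ζ : Nat) → Vec Nat ζ) → zero) (λ (β : Nat) → λ (y : Nat) → λ (d : Vec Nat β) → λ (τ : (o : (t : Nat) → Vec Nat t) → Nat) → τ) (succ zero) (vcons Nat zero zero (vnil Nat)))
  ~> refl ((l : (k : Nat) → Vec Nat k) → Nat) ((λ (ψ : Nat) → λ (r : Nat) → λ (f : Vec Nat ψ) → λ (χ : (z : (ζ : Nat) → Vec Nat ζ) → Nat) → χ) zero zero (vnil Nat) (elimVec Nat (λ (β : Nat) → λ (y : Vec Nat β) → (d : (τ : Nat) → Vec Nat τ) → Nat) (λ (o : (t : Nat) → Vec Nat t) → zero) (λ (c : Nat) → λ (j : Nat) → λ (κ : Vec Nat c) → λ (s : (b : (δ : Nat) → Vec Nat δ) → Nat) → s) zero (vnil Nat)))
  ~> refl ((l : (k : Nat) → Vec Nat k) → Nat) ((λ (ψ : Nat) → λ (r : Vec Nat zero) → λ (f : (χ : (z : Nat) → Vec Nat z) → Nat) → f) zero (vnil Nat) (elimVec Nat (λ (ζ : Nat) → λ (β : Vec Nat ζ) → (y : (d : Nat) → Vec Nat d) → Nat) (λ (τ : (o : Nat) → Vec Nat o) → zero) (λ (t : Nat) → λ (c : Nat) → λ (j : Vec Nat t) → λ (κ : (s : (b : Nat) → Vec Nat b) → Nat) → κ) zero (vnil Nat)))
  ~> refl ((l : (k : Nat) → Vec Nat k) → Nat) ((λ (ψ : Vec Nat zero) → λ (r : (f : (χ : Nat) → Vec Nat χ) → Nat) → r) (vnil Nat) (elimVec Nat (λ (z : Nat) → λ (ζ : Vec Nat z) → (β : (y : Nat) → Vec Nat y) → Nat) (λ (d : (τ : Nat) → Vec Nat τ) → zero) (λ (o : Nat) → λ (t : Nat) → λ (c : Vec Nat o) → λ (j : (κ : (s : Nat) → Vec Nat s) → Nat) → j) zero (vnil Nat)))
  ~> refl ((l : (k : Nat) → Vec Nat k) → Nat) ((λ (ψ : (r : (f : Nat) → Vec Nat f) → Nat) → ψ) (elimVec Nat (λ (χ : Nat) → λ (z : Vec Nat χ) → (ζ : (β : Nat) → Vec Nat β) → Nat) (λ (y : (d : Nat) → Vec Nat d) → zero) (λ (τ : Nat) → λ (o : Nat) → λ (t : Vec Nat τ) → λ (c : (j : (κ : Nat) → Vec Nat κ) → Nat) → c) zero (vnil Nat)))
  ~> refl ((l : (k : Nat) → Vec Nat k) → Nat) (elimVec Nat (λ (ψ : Nat) → λ (r : Vec Nat ψ) → (f : (χ : Nat) → Vec Nat χ) → Nat) (λ (z : (ζ : Nat) → Vec Nat ζ) → zero) (λ (β : Nat) → λ (y : Nat) → λ (d : Vec Nat β) → λ (τ : (o : (t : Nat) → Vec Nat t) → Nat) → τ) zero (vnil Nat))
  ~> refl ((l : (k : Nat) → Vec Nat k) → Nat) (λ (ψ : (r : Nat) → Vec Nat r) → zero)
inferred type:
  Eq ((l : (k : Nat) → Vec Nat k) → Nat) (λ (ψ : (r : Nat) → Vec Nat r) → zero) (λ (f : (χ : Nat) → Vec Nat χ) → zero)


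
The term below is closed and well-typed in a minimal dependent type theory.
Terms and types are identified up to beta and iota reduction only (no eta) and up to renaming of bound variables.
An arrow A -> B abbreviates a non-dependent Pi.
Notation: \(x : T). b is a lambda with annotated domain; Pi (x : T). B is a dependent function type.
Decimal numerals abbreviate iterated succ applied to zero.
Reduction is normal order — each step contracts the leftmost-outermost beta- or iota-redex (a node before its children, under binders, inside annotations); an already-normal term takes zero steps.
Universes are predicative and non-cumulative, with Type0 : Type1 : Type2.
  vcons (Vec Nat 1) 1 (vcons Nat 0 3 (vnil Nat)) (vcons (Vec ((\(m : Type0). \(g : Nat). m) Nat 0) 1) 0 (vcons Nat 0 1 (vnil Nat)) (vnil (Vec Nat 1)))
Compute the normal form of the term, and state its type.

resulting normal form:
  vcons (Vec Nat 1) 1 (vcons Nat 0 3 (vnil Nat)) (vcons (Vec Nat 1) 0 (vcons Nat 0 1 (vnil Nat)) (vnil (Vec Nat 1)))
inferred type:
  Vec (Vec Nat 1) 2
observation: 2 normal-order steps separate the term from its normal form.


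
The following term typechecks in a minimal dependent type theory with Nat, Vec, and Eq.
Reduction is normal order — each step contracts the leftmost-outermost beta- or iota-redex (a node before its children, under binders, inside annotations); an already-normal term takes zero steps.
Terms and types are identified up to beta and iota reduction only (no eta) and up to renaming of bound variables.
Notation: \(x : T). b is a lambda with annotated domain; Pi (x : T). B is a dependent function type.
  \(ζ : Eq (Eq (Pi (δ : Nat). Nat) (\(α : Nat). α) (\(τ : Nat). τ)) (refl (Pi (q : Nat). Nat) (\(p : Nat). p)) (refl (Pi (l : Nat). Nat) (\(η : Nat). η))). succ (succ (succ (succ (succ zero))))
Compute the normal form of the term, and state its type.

normal form:
  \(ζ : Eq (Eq (Pi (δ : Nat). Nat) (\(α : Nat). α) (\(τ : Nat). τ)) (refl (Pi (q : Nat). Nat) (\(p : Nat). p)) (refl (Pi (l : Nat). Nat) (\(η : Nat). η))). succ (succ (succ (succ (succ zero))))
type:
  Pi (ζ : Eq (Eq (Pi (δ : Nat). Nat) (\(α : Nat). α) (\(τ : Nat). τ)) (refl (Pi (q : Nat). Nat) (\(p : Nat). p)) (refl (Pi (l : Nat). Nat) (\(η : Nat). η))). Nat


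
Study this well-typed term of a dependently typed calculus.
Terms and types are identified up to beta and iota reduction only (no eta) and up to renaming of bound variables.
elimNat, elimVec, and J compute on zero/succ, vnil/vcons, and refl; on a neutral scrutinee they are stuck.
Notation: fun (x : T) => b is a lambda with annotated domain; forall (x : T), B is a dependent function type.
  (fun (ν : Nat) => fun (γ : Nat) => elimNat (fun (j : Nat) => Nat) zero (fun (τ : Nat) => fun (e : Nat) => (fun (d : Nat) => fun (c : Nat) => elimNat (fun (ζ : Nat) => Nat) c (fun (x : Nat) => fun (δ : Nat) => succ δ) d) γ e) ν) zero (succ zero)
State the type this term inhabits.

inferred type:
  Nat


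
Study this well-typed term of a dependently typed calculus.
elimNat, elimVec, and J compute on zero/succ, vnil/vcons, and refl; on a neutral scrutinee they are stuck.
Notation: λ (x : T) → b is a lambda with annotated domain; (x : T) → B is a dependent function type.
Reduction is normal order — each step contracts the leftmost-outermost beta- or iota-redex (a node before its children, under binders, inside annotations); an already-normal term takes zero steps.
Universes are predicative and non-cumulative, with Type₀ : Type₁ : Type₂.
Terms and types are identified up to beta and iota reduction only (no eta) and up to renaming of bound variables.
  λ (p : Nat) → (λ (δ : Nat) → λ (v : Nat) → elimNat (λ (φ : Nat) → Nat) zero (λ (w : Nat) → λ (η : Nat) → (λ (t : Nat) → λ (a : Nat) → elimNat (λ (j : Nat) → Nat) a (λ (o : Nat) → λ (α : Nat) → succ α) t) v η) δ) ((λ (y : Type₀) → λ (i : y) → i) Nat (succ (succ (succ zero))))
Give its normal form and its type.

reduced normal form:
  λ (p : Nat) → λ (δ : Nat) → elimNat (λ (v : Nat) → Nat) (elimNat (λ (φ : Nat) → Nat) (elimNat (λ (w : Nat) → Nat) zero (λ (η : Nat) → λ (t : Nat) → succ t) δ) (λ (a : Nat) → λ (j : Nat) → succ j) δ) (λ (o : Nat) → λ (α : Nat) → succ α) δ
type:
  (p : Nat) → (δ : Nat) → Nat


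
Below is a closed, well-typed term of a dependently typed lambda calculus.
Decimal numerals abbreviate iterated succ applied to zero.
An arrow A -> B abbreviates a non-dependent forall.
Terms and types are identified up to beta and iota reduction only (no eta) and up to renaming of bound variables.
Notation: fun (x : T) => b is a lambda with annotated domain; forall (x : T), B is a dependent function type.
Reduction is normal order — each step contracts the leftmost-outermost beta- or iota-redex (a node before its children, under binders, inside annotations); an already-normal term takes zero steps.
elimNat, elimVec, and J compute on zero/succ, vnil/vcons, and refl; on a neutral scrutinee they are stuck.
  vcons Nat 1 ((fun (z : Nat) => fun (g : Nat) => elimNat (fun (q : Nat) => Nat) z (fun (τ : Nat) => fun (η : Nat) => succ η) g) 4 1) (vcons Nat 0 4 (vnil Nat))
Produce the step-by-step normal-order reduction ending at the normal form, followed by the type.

normal-order reduction:
  vcons Nat 1 ((fun (z : Nat) => fun (g : Nat) => elimNat (fun (q : Nat) => Nat) z (fun (τ : Nat) => fun (η : Nat) => succ η) g) 4 1) (vcons Nat 0 4 (vnil Nat))
  ~> vcons Nat 1 ((fun (z : Nat) => elimNat (fun (g : Nat) => Nat) 4 (fun (q : Nat) => fun (τ : Nat) => succ τ) z) 1) (vcons Nat 0 4 (vnil Nat))
  ~> vcons Nat 1 (elimNat (fun (z : Nat) => Nat) 4 (fun (g : Nat) => fun (q : Nat) => succ q) 1) (vcons Nat 0 4 (vnil Nat))
  ~> vcons Nat 1 ((fun (z : Nat) => fun (g : Nat) => succ g) 0 (elimNat (fun (q : Nat) => Nat) 4 (fun (τ : Nat) => fun (η : Nat) => succ η) 0)) (vcons Nat 0 4 (vnil Nat))
  ~> vcons Nat 1 ((fun (z : Nat) => succ z) (elimNat (fun (g : Nat) => Nat) 4 (fun (q : Nat) => fun (τ : Nat) => succ τ) 0)) (vcons Nat 0 4 (vnil Nat))
  ~> vcons Nat 1 (succ (elimNat (fun (z : Nat) => Nat) 4 (fun (g : Nat) => fun (q : Nat) => succ q) 0)) (vcons Nat 0 4 (vnil Nat))
  ~> vcons Nat 1 5 (vcons Nat 0 4 (vnil Nat))
type:
  Vec Nat 2


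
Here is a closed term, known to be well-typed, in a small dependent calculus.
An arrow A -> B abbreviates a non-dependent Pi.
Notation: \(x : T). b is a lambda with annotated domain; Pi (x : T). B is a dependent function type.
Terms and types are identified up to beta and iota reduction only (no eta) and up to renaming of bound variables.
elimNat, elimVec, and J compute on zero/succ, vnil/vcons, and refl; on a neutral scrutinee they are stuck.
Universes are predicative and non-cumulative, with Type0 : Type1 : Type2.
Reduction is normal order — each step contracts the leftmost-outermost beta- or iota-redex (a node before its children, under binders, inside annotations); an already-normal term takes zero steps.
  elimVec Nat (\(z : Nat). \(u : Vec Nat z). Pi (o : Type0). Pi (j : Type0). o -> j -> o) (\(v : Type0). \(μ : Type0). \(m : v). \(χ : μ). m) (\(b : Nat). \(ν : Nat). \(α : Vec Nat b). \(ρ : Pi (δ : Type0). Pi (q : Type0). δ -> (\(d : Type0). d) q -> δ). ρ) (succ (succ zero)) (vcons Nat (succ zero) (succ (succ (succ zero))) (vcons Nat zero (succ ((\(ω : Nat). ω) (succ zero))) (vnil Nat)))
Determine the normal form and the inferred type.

resulting normal form:
  \(z : Type0). \(u : Type0). \(o : z). \(j : u). o
the term's type:
  Pi (z : Type0). Pi (u : Type0). z -> u -> z


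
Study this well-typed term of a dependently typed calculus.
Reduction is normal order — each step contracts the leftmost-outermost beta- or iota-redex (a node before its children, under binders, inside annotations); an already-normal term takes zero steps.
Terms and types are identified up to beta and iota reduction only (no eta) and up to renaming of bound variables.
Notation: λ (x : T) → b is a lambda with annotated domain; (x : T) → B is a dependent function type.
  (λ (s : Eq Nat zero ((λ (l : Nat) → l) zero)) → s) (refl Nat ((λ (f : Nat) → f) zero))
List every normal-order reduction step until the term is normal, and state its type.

normal-order reduction sequence:
  (λ (s : Eq Nat zero ((λ (l : Nat) → l) zero)) → s) (refl Nat ((λ (f : Nat) → f) zero))
  ~> refl Nat ((λ (s : Nat) → s) zero)
  ~> refl Nat zero
inferred type:
  Eq Nat zero zero


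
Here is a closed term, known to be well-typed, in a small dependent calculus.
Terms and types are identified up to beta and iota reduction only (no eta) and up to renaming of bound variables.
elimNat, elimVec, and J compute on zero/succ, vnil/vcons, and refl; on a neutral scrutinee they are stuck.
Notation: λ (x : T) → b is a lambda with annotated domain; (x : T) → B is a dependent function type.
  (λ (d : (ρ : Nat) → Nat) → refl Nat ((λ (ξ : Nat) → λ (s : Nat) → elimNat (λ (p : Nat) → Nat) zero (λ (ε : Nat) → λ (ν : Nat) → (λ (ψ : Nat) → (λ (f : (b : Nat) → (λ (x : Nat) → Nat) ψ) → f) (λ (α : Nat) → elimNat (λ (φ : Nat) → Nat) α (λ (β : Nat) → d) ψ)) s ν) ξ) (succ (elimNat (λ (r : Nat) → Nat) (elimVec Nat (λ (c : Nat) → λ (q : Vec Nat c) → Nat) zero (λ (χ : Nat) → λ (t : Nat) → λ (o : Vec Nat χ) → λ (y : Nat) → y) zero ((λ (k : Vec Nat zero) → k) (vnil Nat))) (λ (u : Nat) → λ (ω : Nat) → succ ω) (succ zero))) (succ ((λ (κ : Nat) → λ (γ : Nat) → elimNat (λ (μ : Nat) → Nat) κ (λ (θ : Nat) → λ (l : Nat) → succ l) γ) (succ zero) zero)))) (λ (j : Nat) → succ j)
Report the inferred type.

type:
  Eq Nat (succ (succ (succ (succ zero)))) (succ (succ (succ (succ zero))))


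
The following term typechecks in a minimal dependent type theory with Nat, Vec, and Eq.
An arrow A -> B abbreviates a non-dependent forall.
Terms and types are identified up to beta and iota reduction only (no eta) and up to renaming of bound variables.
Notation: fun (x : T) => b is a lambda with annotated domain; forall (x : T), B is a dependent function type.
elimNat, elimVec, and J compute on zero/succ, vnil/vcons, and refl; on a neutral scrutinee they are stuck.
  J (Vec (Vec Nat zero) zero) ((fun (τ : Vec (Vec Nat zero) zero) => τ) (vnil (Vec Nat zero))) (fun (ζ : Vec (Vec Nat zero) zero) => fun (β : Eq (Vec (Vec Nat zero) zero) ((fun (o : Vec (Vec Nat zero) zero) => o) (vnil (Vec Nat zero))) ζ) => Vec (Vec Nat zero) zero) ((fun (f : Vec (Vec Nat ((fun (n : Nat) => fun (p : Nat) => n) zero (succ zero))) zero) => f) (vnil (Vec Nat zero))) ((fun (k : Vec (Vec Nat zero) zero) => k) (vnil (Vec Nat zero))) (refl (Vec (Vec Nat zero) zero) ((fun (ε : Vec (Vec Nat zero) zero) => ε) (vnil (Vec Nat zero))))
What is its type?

type:
  Vec (Vec Nat zero) zero


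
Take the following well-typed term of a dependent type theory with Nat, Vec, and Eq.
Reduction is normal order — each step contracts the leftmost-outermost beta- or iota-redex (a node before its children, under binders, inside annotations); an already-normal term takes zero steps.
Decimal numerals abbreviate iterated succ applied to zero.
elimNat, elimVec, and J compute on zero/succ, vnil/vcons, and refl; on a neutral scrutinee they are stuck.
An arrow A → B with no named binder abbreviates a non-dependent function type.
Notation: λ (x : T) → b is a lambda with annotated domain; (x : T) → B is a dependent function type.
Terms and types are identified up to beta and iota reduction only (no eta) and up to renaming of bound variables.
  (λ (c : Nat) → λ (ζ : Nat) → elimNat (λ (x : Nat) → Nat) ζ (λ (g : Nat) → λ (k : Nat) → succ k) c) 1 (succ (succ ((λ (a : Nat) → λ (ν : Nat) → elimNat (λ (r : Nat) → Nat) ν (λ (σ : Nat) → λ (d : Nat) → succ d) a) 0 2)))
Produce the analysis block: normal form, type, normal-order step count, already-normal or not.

resulting normal form:
  5
the term's type:
  Nat
steps to reach normal form (normal order): 9
term was already normal: no
first redex: a beta-redex


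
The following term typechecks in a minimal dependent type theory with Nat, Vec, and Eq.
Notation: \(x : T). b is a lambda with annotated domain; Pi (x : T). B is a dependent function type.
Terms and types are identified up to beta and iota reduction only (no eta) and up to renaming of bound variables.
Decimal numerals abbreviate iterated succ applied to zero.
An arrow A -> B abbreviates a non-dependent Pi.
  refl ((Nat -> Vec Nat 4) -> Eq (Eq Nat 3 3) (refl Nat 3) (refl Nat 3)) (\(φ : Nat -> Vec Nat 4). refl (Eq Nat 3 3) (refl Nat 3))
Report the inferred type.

inferred type:
  Eq ((Nat -> Vec Nat 4) -> Eq (Eq Nat 3 3) (refl Nat 3) (refl Nat 3)) (\(φ : Nat -> Vec Nat 4). refl (Eq Nat 3 3) (refl Nat 3)) (\(α : Nat -> Vec Nat 4). refl (Eq Nat 3 3) (refl Nat 3))


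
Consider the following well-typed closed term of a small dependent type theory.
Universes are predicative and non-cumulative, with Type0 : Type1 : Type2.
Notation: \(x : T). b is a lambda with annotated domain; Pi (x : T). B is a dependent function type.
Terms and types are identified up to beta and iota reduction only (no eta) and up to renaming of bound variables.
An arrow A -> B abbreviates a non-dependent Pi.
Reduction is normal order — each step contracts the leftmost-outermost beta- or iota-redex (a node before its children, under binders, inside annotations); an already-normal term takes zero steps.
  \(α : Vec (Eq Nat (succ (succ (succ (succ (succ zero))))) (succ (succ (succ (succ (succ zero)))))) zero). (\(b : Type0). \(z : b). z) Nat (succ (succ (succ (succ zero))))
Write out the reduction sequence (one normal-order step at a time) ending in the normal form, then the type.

reduction (normal order):
  \(α : Vec (Eq Nat (succ (succ (succ (succ (succ zero))))) (succ (succ (succ (succ (succ zero)))))) zero). (\(b : Type0). \(z : b). z) Nat (succ (succ (succ (succ zero))))
  ~> \(α : Vec (Eq Nat (succ (succ (succ (succ (succ zero))))) (succ (succ (succ (succ (succ zero)))))) zero). (\(b : Nat). b) (succ (succ (succ (succ zero))))
  ~> \(α : Vec (Eq Nat (succ (succ (succ (succ (succ zero))))) (succ (succ (succ (succ (succ zero)))))) zero). succ (succ (succ (succ zero)))
type:
  Vec (Eq Nat (succ (succ (succ (succ (succ zero))))) (succ (succ (succ (succ (succ zero)))))) zero -> Nat


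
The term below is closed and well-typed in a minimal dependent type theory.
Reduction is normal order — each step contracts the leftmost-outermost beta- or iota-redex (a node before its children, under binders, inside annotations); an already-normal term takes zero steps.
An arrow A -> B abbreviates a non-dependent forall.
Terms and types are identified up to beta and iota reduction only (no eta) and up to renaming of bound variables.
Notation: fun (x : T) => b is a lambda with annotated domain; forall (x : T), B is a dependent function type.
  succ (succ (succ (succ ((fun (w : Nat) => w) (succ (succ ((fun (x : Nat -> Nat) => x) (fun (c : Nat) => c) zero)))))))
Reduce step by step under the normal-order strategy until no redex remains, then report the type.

normal-order reduction:
  succ (succ (succ (succ ((fun (w : Nat) => w) (succ (succ ((fun (x : Nat -> Nat) => x) (fun (c : Nat) => c) zero)))))))
  ~> succ (succ (succ (succ (succ (succ ((fun (w : Nat -> Nat) => w) (fun (x : Nat) => x) zero))))))
  ~> succ (succ (succ (succ (succ (succ ((fun (w : Nat) => w) zero))))))
  ~> succ (succ (succ (succ (succ (succ zero)))))
inferred type:
  Nat


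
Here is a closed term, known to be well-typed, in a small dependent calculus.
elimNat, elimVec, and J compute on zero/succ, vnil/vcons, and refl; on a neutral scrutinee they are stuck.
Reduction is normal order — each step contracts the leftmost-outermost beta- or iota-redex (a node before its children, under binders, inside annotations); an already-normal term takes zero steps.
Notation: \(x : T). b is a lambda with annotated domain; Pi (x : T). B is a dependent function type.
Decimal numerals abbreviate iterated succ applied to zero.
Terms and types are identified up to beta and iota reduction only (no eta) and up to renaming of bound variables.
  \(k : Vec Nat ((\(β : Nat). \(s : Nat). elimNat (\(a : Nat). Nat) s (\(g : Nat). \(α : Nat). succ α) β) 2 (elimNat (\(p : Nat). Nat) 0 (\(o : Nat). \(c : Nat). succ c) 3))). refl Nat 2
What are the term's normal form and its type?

reduced normal form:
  \(k : Vec Nat 5). refl Nat 2
the term's type:
  Pi (k : Vec Nat 5). Eq Nat 2 2


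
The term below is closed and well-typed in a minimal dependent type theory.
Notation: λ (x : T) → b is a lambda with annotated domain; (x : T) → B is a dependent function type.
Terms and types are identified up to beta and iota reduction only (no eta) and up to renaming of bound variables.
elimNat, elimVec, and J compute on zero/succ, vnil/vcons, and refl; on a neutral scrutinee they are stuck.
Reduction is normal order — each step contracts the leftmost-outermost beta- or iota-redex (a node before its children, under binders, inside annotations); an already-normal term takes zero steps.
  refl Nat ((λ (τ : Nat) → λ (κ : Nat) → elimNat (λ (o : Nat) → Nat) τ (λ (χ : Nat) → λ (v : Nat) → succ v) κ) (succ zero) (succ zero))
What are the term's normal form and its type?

resulting normal form:
  refl Nat (succ (succ zero))
the term's type:
  Eq Nat (succ (succ zero)) (succ (succ zero))


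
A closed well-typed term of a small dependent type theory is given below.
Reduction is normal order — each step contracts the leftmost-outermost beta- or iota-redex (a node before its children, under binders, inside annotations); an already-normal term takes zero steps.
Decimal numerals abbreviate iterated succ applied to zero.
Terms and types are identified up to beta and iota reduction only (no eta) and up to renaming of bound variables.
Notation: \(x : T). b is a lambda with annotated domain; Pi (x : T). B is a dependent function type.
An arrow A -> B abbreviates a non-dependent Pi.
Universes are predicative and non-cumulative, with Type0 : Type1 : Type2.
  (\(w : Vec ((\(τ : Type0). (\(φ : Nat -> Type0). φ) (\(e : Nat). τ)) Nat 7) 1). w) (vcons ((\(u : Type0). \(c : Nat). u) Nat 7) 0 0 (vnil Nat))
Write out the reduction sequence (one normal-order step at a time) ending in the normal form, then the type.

normal-order reduction:
  (\(w : Vec ((\(τ : Type0). (\(φ : Nat -> Type0). φ) (\(e : Nat). τ)) Nat 7) 1). w) (vcons ((\(u : Type0). \(c : Nat). u) Nat 7) 0 0 (vnil Nat))
  ~> vcons ((\(w : Type0). \(τ : Nat). w) Nat 7) 0 0 (vnil Nat)
  ~> vcons ((\(w : Nat). Nat) 7) 0 0 (vnil Nat)
  ~> vcons Nat 0 0 (vnil Nat)
the term's type:
  Vec Nat 1


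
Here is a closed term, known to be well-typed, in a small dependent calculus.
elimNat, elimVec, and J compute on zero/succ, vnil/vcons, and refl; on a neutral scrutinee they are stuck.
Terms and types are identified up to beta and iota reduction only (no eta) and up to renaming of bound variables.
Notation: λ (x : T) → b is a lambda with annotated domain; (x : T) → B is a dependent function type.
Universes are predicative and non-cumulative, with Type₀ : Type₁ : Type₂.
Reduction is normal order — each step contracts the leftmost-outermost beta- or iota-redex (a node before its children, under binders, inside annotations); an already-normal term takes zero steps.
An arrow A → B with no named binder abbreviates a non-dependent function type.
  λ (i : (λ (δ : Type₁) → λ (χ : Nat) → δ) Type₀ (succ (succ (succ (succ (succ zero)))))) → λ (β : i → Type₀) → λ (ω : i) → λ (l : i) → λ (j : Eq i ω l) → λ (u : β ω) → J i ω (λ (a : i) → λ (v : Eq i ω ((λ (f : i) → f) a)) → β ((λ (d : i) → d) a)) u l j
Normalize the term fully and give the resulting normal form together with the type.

resulting normal form:
  λ (i : Type₀) → λ (δ : i → Type₀) → λ (χ : i) → λ (β : i) → λ (ω : Eq i χ β) → λ (l : δ χ) → J i χ (λ (j : i) → λ (u : Eq i χ j) → δ j) l β ω
type:
  (i : Type₀) → (δ : i → Type₀) → (χ : i) → (β : i) → Eq i χ β → δ χ → δ β
observation: the first redex contracted is a beta-redex; the normal form is reached in 4 normal-order steps.


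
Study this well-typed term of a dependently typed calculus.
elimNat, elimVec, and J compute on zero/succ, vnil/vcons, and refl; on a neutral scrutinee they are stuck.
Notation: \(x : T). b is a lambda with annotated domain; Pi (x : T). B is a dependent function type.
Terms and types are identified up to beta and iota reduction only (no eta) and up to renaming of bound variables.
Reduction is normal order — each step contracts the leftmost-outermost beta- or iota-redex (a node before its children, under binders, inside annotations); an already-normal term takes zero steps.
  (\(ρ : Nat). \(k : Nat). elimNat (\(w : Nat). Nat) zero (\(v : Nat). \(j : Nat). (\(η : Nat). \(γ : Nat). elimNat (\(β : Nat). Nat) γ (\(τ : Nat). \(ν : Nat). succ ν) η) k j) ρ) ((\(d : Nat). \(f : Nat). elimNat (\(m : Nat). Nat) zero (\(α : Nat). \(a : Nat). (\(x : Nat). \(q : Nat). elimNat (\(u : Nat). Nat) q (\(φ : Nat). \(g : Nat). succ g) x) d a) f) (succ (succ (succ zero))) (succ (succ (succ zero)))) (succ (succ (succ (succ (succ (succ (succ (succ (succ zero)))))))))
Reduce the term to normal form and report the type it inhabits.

reduced normal form:
  succ (succ (succ (succ (succ (succ (succ (succ (succ (succ (succ (succ (succ (succ (succ (succ (succ (succ (succ (succ (succ (succ (succ (succ (succ (succ (succ (succ (succ (succ (succ (succ (succ (succ (succ (succ (succ (succ (succ (succ (succ (succ (succ (succ (succ (succ (succ (succ (succ (succ (succ (succ (succ (succ (succ (succ (succ (succ (succ (succ (succ (succ (succ (succ (succ (succ (succ (succ (succ (succ (succ (succ (succ (succ (succ (succ (succ (succ (succ (succ (succ zero))))))))))))))))))))))))))))))))))))))))))))))))))))))))))))))))))))))))))))))))
inferred type:
  Nat
observation: the first redex contracted is a beta-redex; the normal form is reached in 108 normal-order steps.


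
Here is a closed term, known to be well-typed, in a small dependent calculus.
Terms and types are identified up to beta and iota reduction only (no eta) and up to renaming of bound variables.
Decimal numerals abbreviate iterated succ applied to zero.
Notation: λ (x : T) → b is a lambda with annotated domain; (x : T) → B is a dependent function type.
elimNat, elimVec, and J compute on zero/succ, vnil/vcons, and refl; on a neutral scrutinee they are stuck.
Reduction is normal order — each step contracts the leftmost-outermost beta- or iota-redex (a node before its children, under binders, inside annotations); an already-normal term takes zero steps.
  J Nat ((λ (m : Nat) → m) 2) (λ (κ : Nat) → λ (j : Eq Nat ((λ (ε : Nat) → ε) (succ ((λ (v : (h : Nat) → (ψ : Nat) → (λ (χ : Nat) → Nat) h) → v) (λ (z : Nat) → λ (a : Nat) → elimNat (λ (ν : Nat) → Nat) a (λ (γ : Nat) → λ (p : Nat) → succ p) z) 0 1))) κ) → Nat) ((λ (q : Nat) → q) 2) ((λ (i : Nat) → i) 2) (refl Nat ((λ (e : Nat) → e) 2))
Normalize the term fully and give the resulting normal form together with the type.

reduced normal form:
  2
the term's type:
  Nat
observation: 2 normal-order steps normalize the term, beginning with a J iota-redex.


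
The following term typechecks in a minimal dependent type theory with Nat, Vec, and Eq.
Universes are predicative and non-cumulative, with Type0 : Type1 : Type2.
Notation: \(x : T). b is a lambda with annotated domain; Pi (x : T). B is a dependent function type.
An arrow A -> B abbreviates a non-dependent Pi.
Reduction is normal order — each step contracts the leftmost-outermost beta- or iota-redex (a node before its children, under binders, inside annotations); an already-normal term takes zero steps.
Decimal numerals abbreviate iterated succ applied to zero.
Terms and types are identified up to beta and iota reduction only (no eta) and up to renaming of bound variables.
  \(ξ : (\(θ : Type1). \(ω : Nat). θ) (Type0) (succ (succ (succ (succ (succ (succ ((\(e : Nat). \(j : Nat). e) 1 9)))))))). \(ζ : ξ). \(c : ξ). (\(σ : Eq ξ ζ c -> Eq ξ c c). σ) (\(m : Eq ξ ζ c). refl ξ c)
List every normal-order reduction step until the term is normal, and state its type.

normal-order reduction sequence:
  \(ξ : (\(θ : Type1). \(ω : Nat). θ) (Type0) (succ (succ (succ (succ (succ (succ ((\(e : Nat). \(j : Nat). e) 1 9)))))))). \(ζ : ξ). \(c : ξ). (\(σ : Eq ξ ζ c -> Eq ξ c c). σ) (\(m : Eq ξ ζ c). refl ξ c)
  ~> \(ξ : (\(θ : Nat). Type0) (succ (succ (succ (succ (succ (succ ((\(ω : Nat). \(e : Nat). ω) 1 9)))))))). \(j : ξ). \(ζ : ξ). (\(c : Eq ξ j ζ -> Eq ξ ζ ζ). c) (\(σ : Eq ξ j ζ). refl ξ ζ)
  ~> \(ξ : Type0). \(θ : ξ). \(ω : ξ). (\(e : Eq ξ θ ω -> Eq ξ ω ω). e) (\(j : Eq ξ θ ω). refl ξ ω)
  ~> \(ξ : Type0). \(θ : ξ). \(ω : ξ). \(e : Eq ξ θ ω). refl ξ ω
type:
  Pi (ξ : Type0). Pi (θ : ξ). Pi (ω : ξ). Eq ξ θ ω -> Eq ξ ω ω


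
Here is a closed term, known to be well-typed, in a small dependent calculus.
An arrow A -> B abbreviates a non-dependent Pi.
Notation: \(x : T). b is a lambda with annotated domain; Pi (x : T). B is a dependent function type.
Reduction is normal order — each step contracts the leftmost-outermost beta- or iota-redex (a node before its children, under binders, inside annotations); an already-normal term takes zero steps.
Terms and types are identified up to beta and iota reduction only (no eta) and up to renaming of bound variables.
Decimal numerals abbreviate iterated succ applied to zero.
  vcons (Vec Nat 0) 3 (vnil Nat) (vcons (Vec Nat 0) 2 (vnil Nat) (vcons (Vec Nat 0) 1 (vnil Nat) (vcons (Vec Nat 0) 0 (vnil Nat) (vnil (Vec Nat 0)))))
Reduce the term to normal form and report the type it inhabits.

reduced normal form:
  vcons (Vec Nat 0) 3 (vnil Nat) (vcons (Vec Nat 0) 2 (vnil Nat) (vcons (Vec Nat 0) 1 (vnil Nat) (vcons (Vec Nat 0) 0 (vnil Nat) (vnil (Vec Nat 0)))))
inferred type:
  Vec (Vec Nat 0) 4


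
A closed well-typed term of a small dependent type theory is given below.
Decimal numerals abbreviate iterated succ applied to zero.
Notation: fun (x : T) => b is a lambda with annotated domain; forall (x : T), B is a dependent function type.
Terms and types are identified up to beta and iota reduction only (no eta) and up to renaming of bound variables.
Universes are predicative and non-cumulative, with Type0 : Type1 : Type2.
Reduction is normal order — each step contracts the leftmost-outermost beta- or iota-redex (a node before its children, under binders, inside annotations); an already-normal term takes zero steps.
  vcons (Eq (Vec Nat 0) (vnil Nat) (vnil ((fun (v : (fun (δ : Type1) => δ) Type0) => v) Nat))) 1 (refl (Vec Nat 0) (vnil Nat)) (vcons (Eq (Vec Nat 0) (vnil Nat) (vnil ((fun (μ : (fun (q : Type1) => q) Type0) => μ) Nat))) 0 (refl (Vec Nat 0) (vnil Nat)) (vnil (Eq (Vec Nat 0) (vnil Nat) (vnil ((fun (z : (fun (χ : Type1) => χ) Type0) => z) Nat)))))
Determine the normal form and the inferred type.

reduced normal form:
  vcons (Eq (Vec Nat 0) (vnil Nat) (vnil Nat)) 1 (refl (Vec Nat 0) (vnil Nat)) (vcons (Eq (Vec Nat 0) (vnil Nat) (vnil Nat)) 0 (refl (Vec Nat 0) (vnil Nat)) (vnil (Eq (Vec Nat 0) (vnil Nat) (vnil Nat))))
the term's type:
  Vec (Eq (Vec Nat 0) (vnil Nat) (vnil Nat)) 2
observation: reduction starts at a beta-redex, and 3 normal-order steps reach the normal form.


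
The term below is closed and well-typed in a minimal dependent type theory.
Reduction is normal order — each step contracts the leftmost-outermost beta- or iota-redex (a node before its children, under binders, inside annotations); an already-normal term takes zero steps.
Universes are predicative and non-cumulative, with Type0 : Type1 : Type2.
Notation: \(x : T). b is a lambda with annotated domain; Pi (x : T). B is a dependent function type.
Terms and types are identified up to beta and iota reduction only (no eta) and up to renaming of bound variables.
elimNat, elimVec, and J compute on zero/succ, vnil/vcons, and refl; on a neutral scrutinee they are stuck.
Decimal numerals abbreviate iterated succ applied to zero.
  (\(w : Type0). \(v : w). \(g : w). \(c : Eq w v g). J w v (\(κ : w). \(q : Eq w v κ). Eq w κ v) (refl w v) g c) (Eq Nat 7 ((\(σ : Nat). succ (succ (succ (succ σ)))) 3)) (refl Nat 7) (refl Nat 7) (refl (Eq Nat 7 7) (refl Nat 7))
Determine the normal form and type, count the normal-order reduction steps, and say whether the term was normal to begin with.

resulting normal form:
  refl (Eq Nat 7 7) (refl Nat 7)
the term's type:
  Eq (Eq Nat 7 7) (refl Nat 7) (refl Nat 7)
reduction steps (normal order): 6
term was already normal: no
first contracted redex: a beta-redex


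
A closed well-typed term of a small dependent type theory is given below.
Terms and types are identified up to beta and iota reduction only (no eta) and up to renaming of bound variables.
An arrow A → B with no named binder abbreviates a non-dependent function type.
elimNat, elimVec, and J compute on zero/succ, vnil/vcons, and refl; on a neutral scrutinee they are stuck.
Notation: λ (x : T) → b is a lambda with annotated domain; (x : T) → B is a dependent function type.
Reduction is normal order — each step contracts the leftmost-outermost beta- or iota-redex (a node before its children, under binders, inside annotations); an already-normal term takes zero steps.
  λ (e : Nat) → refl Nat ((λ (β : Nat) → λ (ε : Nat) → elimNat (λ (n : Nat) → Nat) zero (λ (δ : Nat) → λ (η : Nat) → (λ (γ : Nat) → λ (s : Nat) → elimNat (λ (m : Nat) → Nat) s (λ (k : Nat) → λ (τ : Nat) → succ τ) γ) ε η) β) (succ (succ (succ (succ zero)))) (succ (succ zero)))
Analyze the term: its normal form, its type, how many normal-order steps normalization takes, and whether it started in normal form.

resulting normal form:
  λ (e : Nat) → refl Nat (succ (succ (succ (succ (succ (succ (succ (succ zero))))))))
type:
  Nat → Eq Nat (succ (succ (succ (succ (succ (succ (succ (succ zero)))))))) (succ (succ (succ (succ (succ (succ (succ (succ zero))))))))
normal-order step count: 51
already normal: no
first contracted redex: a beta-redex
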